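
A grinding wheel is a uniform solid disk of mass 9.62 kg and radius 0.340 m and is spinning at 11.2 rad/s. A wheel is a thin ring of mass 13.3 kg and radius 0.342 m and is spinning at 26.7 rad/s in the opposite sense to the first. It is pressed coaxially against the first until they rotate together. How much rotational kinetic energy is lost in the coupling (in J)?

No external torque acts about the common axis, so total angular momentum is conserved.
Moments of inertia: I_A = ½(9.62)(0.340)² = 0.5560 kg·m²; I_B = (13.3)(0.342)² = 1.556 kg·m².
Taking A's sense as positive: L = (0.5560)(11.2) − (1.556)(26.7) = -35.31 kg·m²·rad/s.
Combined I = 0.5560 + 1.556 = 2.112 kg·m².
ω_f = L / I = -35.31 / 2.112 = -16.72 rad/s.
KE_i = ½ΣIω² = 589.4 J; KE_f = ½(2.112)(16.72)² = 295.2 J.

ΔKE lost ≈ 294 J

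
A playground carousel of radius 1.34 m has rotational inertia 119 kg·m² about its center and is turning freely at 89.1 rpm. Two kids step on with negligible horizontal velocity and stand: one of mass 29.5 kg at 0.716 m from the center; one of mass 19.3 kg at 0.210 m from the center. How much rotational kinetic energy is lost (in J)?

energy lost ≈ 613 J

No external torque acts about the center; L_before = L_after.
Added inertia Σmr² = (29.5)(0.716)² + (19.3)(0.210)² = 15.97 kg·m²; I_f = 119.0 + 15.97 = 135.0 kg·m².
ω_f = I_p ω_i / I_f = (119.0)(89.1) / 135.0 = 78.55 rpm.
KE_i = ½(119.0)(9.331 rad/s)² = 5180 J; KE_f = ½(135.0)(8.226)² = 4567 J.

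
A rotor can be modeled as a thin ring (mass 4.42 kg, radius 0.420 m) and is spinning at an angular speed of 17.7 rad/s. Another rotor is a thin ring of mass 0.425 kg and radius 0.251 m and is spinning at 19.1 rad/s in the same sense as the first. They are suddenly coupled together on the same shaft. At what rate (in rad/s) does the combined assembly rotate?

|ω_f| ≈ 17.7 rad/s

The coupling torques are internal; angular momentum about the shared axis is conserved.
Moments of inertia: I_A = (4.42)(0.420)² = 0.7797 kg·m²; I_B = (0.425)(0.251)² = 0.02678 kg·m².
Taking A's sense as positive: L = (0.7797)(17.7) + (0.02678)(19.1) = 14.31 kg·m²·rad/s.
Combined I = 0.7797 + 0.02678 = 0.8065 kg·m².
ω_f = L / I = 14.31 / 0.8065 = 17.75 rad/s.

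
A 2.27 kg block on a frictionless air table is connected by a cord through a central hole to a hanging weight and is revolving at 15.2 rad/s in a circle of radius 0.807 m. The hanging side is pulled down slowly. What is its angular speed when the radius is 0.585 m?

The constraining force is radial, so m r² ω about the center is conserved.
ω₂ = ω₁ (r₁/r₂)² = (15.2)(0.807/0.585)² = 28.93 rad/s.

ω₂ ≈ 28.9 rad/s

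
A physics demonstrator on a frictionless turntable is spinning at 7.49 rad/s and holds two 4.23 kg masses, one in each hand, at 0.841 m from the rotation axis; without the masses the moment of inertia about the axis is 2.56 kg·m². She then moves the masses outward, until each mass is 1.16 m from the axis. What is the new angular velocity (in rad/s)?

ω₂ ≈ 4.59 rad/s

With no external torque about the axis, L is conserved: I₁ω₁ = I₂ω₂.
I₁ = 2.56 + 2(4.23)(0.841)² = 8.544 kg·m²; I₂ = 2.56 + 2(4.23)(1.16)² = 13.94 kg·m².
ω₂ = I₁ω₁ / I₂ = (8.544)(7.49 rad/s) / (13.94) = 4.589 rad/s.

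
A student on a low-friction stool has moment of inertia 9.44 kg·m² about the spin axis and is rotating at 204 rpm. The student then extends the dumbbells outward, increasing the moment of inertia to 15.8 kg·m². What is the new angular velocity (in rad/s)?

ω₂ ≈ 12.8 rad/s

With no external torque about the axis, L is conserved: I₁ω₁ = I₂ω₂.
ω₂ = I₁ω₁ / I₂ = (9.440)(204 rpm) / (15.80) = 121.9 rpm = 12.76 rad/s.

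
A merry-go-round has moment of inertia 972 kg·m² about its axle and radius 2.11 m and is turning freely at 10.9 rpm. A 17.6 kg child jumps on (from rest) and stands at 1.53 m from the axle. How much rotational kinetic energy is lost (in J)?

No external torque acts about the axle; L_before = L_after.
Added inertia Σmr² = (17.6)(1.53)² = 41.20 kg·m²; I_f = 972.0 + 41.20 = 1013 kg·m².
ω_f = I_p ω_i / I_f = (972.0)(10.9) / 1013 = 10.46 rpm.
KE_i = ½(972.0)(1.141 rad/s)² = 633.2 J; KE_f = ½(1013)(1.095)² = 607.5 J.

energy lost ≈ 25.7 J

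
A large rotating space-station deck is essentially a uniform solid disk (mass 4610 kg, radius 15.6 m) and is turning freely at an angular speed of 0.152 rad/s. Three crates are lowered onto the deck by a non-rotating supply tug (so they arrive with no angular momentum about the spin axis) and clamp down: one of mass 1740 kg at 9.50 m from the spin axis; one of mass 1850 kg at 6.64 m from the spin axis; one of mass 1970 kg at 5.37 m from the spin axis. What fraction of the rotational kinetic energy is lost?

The added mass arrives with no angular momentum about the spin axis, and any external torque about the spin axis is negligible, so the system's angular momentum is conserved.
I_p = ½(4610)(15.6)² = 5.609e+05 kg·m².
Added inertia Σmr² = (1740)(9.50)² + (1850)(6.64)² + (1970)(5.37)² = 2.954e+05 kg·m²; I_f = 5.609e+05 + 2.954e+05 = 8.564e+05 kg·m².
ω_f = I_p ω_i / I_f = (5.609e+05)(0.152) / 8.564e+05 = 0.09957 rad/s.
KE_i = ½(5.609e+05)(0.1520 rad/s)² = 6480 J; KE_f = ½(8.564e+05)(0.09957)² = 4245 J.
Fraction lost = 0.3450.

fraction ≈ 0.345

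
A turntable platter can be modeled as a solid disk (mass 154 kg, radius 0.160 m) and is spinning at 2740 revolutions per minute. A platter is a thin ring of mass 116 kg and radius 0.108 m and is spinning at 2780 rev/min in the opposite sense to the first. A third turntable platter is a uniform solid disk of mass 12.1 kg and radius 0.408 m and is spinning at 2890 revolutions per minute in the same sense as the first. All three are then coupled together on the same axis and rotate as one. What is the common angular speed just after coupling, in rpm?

|ω_f| ≈ 1050 rpm

No external torque acts about the common axis, so total angular momentum is conserved.
Moments of inertia: I_A = ½(154)(0.160)² = 1.971 kg·m²; I_B = (116)(0.108)² = 1.353 kg·m²; I_C = ½(12.1)(0.408)² = 1.007 kg·m².
Taking A's sense as positive: L = (1.971)(2740) − (1.353)(2780) + (1.007)(2890) = 4550 kg·m²·rpm.
Combined I = 1.971 + 1.353 + 1.007 = 4.331 kg·m².
ω_f = L / I = 4550 / 4.331 = 1051 rpm.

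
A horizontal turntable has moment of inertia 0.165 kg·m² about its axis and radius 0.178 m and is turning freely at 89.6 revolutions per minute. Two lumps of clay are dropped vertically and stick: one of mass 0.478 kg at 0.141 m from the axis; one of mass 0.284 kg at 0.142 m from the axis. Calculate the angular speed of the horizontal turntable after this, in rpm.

ω_f ≈ 82.0 rpm

No external torque acts about the axis; L_before = L_after.
Added inertia Σmr² = (0.478)(0.141)² + (0.284)(0.142)² = 0.01523 kg·m²; I_f = 0.1650 + 0.01523 = 0.1802 kg·m².
ω_f = I_p ω_i / I_f = (0.1650)(89.6) / 0.1802 = 82.03 rpm.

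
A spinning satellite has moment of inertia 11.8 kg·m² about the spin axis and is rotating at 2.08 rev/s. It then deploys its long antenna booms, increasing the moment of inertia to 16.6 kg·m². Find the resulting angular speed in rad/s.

ω₂ ≈ 9.29 rad/s

No external torque acts about the spin axis, so angular momentum is conserved.
ω₂ = I₁ω₁ / I₂ = (11.80)(2.08 rev/s) / (16.60) = 1.479 rev/s = 9.290 rad/s.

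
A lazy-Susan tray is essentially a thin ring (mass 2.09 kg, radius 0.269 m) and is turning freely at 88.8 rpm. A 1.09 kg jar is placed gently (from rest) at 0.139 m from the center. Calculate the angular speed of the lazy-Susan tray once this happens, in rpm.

The added mass arrives with no angular momentum about the center, and any external torque about the center is negligible, so the system's angular momentum is conserved.
I_p = (2.09)(0.269)² = 0.1512 kg·m².
Added inertia Σmr² = (1.09)(0.139)² = 0.02106 kg·m²; I_f = 0.1512 + 0.02106 = 0.1723 kg·m².
ω_f = I_p ω_i / I_f = (0.1512)(88.8) / 0.1723 = 77.95 rpm.

ω_f ≈ 77.9 rpm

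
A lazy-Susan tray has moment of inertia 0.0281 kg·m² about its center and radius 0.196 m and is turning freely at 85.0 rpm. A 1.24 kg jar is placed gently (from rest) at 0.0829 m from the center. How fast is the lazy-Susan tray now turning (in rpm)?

ω_f ≈ 65.2 rpm

No external torque acts about the center; L_before = L_after.
Added inertia Σmr² = (1.24)(0.0829)² = 0.008522 kg·m²; I_f = 0.02810 + 0.008522 = 0.03662 kg·m².
ω_f = I_p ω_i / I_f = (0.02810)(85.0) / 0.03662 = 65.22 rpm.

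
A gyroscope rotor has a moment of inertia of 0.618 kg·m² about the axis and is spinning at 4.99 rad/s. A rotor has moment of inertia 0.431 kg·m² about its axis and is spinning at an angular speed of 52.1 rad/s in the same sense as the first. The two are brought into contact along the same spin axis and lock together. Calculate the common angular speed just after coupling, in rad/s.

The coupling torques are internal; angular momentum about the shared axis is conserved.
Taking A's sense as positive: L = (0.6180)(4.99) + (0.4310)(52.1) = 25.54 kg·m²·rad/s.
Combined I = 0.6180 + 0.4310 = 1.049 kg·m².
ω_f = L / I = 25.54 / 1.049 = 24.35 rad/s.

|ω_f| ≈ 24.3 rad/s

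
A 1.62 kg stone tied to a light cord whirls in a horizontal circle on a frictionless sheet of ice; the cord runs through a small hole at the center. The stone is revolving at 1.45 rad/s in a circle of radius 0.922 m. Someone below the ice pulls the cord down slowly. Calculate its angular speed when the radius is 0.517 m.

No torque about the axis ⇒ m r₁² ω₁ = m r₂² ω₂.
ω₂ = ω₁ (r₁/r₂)² = (1.45)(0.922/0.517)² = 4.612 rad/s.

ω₂ ≈ 4.61 rad/s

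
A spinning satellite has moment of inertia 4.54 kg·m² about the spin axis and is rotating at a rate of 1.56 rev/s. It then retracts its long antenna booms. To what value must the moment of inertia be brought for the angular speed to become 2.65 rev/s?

With no external torque about the axis, L is conserved: I₁ω₁ = I₂ω₂.
I₂ = I₁ω₁ / ω₂ = (4.54)(1.56) / (2.65) = 2.673 kg·m².

I₂ ≈ 2.67 kg·m²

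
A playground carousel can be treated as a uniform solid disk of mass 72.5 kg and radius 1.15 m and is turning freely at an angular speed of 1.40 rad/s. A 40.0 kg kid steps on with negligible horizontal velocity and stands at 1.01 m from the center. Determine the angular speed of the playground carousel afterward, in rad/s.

No external torque acts about the center; L_before = L_after.
I_p = ½(72.5)(1.15)² = 47.94 kg·m².
Added inertia Σmr² = (40.0)(1.01)² = 40.80 kg·m²; I_f = 47.94 + 40.80 = 88.74 kg·m².
ω_f = I_p ω_i / I_f = (47.94)(1.40) / 88.74 = 0.7563 rad/s.

ω_f ≈ 0.756 rad/s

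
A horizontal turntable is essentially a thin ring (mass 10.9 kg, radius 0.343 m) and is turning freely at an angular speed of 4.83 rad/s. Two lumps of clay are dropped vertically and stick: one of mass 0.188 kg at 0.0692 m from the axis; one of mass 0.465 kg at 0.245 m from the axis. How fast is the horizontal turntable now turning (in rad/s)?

ω_f ≈ 4.72 rad/s

The added mass arrives with no angular momentum about the axis, and any external torque about the axis is negligible, so the system's angular momentum is conserved.
I_p = (10.9)(0.343)² = 1.282 kg·m².
Added inertia Σmr² = (0.188)(0.0692)² + (0.465)(0.245)² = 0.02881 kg·m²; I_f = 1.282 + 0.02881 = 1.311 kg·m².
ω_f = I_p ω_i / I_f = (1.282)(4.83) / 1.311 = 4.724 rad/s.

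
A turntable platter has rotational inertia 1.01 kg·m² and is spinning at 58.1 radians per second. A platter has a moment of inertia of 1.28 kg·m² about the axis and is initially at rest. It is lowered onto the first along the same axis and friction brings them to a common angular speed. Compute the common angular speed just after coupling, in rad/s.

The coupling torques are internal; angular momentum about the shared axis is conserved.
Taking A's sense as positive: L = (1.010)(58.1) = 58.68 kg·m²·rad/s.
Combined I = 1.010 + 1.280 = 2.290 kg·m².
ω_f = L / I = 58.68 / 2.290 = 25.62 rad/s.

|ω_f| ≈ 25.6 rad/s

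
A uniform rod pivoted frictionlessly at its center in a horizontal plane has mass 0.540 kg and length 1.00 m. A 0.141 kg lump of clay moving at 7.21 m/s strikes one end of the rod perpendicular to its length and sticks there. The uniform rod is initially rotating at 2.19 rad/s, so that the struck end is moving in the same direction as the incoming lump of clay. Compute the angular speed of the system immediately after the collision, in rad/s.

|ω_f| ≈ 7.56 rad/s

About the pivot the impulsive forces during the collision are internal, so angular momentum about that axis is conserved.
I_p = (1/12)(0.540)(1.00)² = 0.04500 kg·m². Taking the sense of the lump of clay's angular momentum as positive, L_{lump} = m v R = (0.141)(7.21)(1.00/2) = 0.5083 kg·m²/s.
L_i = +I_p ω_p + m v R = +(0.04500)(2.19) + 0.5083 = 0.6069 kg·m²/s.
After sticking, I_f = I_p + m R² = 0.04500 + (0.141)(1.00/2)² = 0.08025 kg·m².
ω_f = L_i / I_f = 0.6069 / 0.08025 = 7.562 rad/s.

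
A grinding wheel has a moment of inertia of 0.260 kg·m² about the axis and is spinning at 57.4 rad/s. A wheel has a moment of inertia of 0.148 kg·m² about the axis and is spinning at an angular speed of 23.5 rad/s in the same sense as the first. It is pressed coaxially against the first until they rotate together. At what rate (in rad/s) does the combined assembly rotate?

The coupling torques are internal; angular momentum about the shared axis is conserved.
Taking A's sense as positive: L = (0.2600)(57.4) + (0.1480)(23.5) = 18.40 kg·m²·rad/s.
Combined I = 0.2600 + 0.1480 = 0.4080 kg·m².
ω_f = L / I = 18.40 / 0.4080 = 45.10 rad/s.

|ω_f| ≈ 45.1 rad/s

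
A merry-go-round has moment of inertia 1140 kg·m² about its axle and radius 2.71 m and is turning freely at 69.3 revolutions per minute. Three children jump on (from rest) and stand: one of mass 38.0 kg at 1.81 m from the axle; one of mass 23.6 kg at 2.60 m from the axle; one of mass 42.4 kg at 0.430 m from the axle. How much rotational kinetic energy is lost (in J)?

No external torque acts about the axle; L_before = L_after.
Added inertia Σmr² = (38.0)(1.81)² + (23.6)(2.60)² + (42.4)(0.430)² = 291.9 kg·m²; I_f = 1140 + 291.9 = 1432 kg·m².
ω_f = I_p ω_i / I_f = (1140)(69.3) / 1432 = 55.17 rpm.
KE_i = ½(1140)(7.257 rad/s)² = 30020 J; KE_f = ½(1432)(5.778)² = 23900 J.

energy lost ≈ 6120 J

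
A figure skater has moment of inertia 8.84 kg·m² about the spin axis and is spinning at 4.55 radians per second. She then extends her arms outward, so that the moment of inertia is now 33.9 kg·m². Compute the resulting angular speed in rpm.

ω₂ ≈ 11.3 rpm

With no external torque about the axis, L is conserved: I₁ω₁ = I₂ω₂.
ω₂ = I₁ω₁ / I₂ = (8.840)(4.55 rad/s) / (33.90) = 1.186 rad/s = 11.33 rpm.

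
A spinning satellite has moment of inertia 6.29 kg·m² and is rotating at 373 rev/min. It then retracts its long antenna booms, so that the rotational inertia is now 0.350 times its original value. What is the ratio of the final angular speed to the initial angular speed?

ω₂/ω₁ ≈ 2.86

Angular momentum about the spin axis is conserved since the torque about it is zero.
I₂ = 0.350 × 6.29 = 2.201 kg·m².
ω₂/ω₁ = I₁/I₂ = 6.290 / 2.201 = 2.857.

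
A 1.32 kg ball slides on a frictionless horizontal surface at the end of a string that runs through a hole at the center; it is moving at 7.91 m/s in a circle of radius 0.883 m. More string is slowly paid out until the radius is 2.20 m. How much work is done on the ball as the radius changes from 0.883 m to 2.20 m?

W ≈ -34.6 J

The only horizontal force on the mass is along the cord (radial), so it exerts no torque about the hole and angular momentum m v r is conserved.
v₂ = v₁ r₁ / r₂ = (7.91)(0.883) / (2.20) = 3.175 m/s.
W = ΔKE = ½m(v₂² − v₁²) = -34.64 J.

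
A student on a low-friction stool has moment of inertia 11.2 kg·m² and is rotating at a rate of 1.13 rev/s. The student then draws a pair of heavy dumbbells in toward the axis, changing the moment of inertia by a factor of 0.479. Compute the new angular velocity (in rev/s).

With no external torque about the axis, L is conserved: I₁ω₁ = I₂ω₂.
I₂ = 0.479 × 11.2 = 5.365 kg·m².
ω₂ = I₁ω₁ / I₂ = (11.20)(1.13 rev/s) / (5.365) = 2.359 rev/s.

ω₂ ≈ 2.36 rev/s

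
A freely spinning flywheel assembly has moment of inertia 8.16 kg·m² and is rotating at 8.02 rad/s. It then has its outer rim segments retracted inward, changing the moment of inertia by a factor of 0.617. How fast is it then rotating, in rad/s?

ω₂ ≈ 13.0 rad/s

With no external torque about the axis, L is conserved: I₁ω₁ = I₂ω₂.
I₂ = 0.617 × 8.16 = 5.035 kg·m².
ω₂ = I₁ω₁ / I₂ = (8.160)(8.02 rad/s) / (5.035) = 13.00 rad/s.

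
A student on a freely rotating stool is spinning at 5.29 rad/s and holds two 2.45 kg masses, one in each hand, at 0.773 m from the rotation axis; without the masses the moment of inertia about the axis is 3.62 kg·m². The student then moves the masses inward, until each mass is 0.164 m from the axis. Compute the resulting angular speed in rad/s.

With no external torque about the axis, L is conserved: I₁ω₁ = I₂ω₂.
I₁ = 3.62 + 2(2.45)(0.773)² = 6.548 kg·m²; I₂ = 3.62 + 2(2.45)(0.164)² = 3.752 kg·m².
ω₂ = I₁ω₁ / I₂ = (6.548)(5.29 rad/s) / (3.752) = 9.232 rad/s.

ω₂ ≈ 9.23 rad/s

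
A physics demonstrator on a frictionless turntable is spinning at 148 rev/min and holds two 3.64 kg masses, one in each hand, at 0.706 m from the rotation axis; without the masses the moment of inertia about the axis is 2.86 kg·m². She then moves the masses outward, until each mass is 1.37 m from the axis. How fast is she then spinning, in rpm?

ω₂ ≈ 58.1 rpm

No external torque acts about the spin axis, so angular momentum is conserved.
I₁ = 2.86 + 2(3.64)(0.706)² = 6.489 kg·m²; I₂ = 2.86 + 2(3.64)(1.37)² = 16.52 kg·m².
ω₂ = I₁ω₁ / I₂ = (6.489)(148 rpm) / (16.52) = 58.12 rpm.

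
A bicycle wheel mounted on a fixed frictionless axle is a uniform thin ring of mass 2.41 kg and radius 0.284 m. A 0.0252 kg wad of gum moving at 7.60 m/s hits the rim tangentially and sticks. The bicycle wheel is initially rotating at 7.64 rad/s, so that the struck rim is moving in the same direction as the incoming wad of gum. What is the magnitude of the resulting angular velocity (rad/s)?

|ω_f| ≈ 7.84 rad/s

The axle reaction passes through the axle and exerts no torque about it; angular momentum about the axle is conserved through the impact.
I_p = (2.41)(0.284)² = 0.1944 kg·m². Taking the sense of the wad of gum's angular momentum as positive, L_{wad} = m v R = (0.0252)(7.60)(0.284) = 0.05439 kg·m²/s.
L_i = +I_p ω_p + m v R = +(0.1944)(7.64) + 0.05439 = 1.539 kg·m²/s.
After sticking, I_f = I_p + m R² = 0.1944 + (0.0252)(0.284)² = 0.1964 kg·m².
ω_f = L_i / I_f = 1.539 / 0.1964 = 7.838 rad/s.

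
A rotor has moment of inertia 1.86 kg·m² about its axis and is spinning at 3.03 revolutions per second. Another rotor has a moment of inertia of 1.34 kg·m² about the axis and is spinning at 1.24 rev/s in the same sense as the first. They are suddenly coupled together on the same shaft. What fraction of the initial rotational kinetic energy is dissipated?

fraction ≈ 0.130

The coupling torques are internal; angular momentum about the shared axis is conserved.
Taking A's sense as positive: L = (1.860)(3.03) + (1.340)(1.24) = 7.297 kg·m²·rev/s.
Combined I = 1.860 + 1.340 = 3.200 kg·m².
ω_f = L / I = 7.297 / 3.200 = 2.280 rev/s.
KE_i = ½ΣIω² = 377.7 J; KE_f = ½(3.200)(14.33)² = 328.5 J.
Fraction dissipated = (KE_i − KE_f)/KE_i = 0.1304.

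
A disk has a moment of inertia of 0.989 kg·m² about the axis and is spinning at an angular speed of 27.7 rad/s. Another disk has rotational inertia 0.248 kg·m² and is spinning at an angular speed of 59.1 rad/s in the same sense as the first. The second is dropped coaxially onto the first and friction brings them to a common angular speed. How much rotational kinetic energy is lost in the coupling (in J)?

ΔKE lost ≈ 97.7 J

No external torque acts about the common axis, so total angular momentum is conserved.
Taking A's sense as positive: L = (0.9890)(27.7) + (0.2480)(59.1) = 42.05 kg·m²·rad/s.
Combined I = 0.9890 + 0.2480 = 1.237 kg·m².
ω_f = L / I = 42.05 / 1.237 = 34.00 rad/s.
KE_i = ½ΣIω² = 812.5 J; KE_f = ½(1.237)(34.00)² = 714.8 J.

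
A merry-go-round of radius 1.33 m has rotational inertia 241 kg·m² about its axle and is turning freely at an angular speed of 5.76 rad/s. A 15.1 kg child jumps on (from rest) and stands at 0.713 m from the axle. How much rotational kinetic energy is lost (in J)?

No external torque acts about the axle; L_before = L_after.
Added inertia Σmr² = (15.1)(0.713)² = 7.676 kg·m²; I_f = 241.0 + 7.676 = 248.7 kg·m².
ω_f = I_p ω_i / I_f = (241.0)(5.76) / 248.7 = 5.582 rad/s.
KE_i = ½(241.0)(5.760 rad/s)² = 3998 J; KE_f = ½(248.7)(5.582)² = 3874 J.

energy lost ≈ 123 J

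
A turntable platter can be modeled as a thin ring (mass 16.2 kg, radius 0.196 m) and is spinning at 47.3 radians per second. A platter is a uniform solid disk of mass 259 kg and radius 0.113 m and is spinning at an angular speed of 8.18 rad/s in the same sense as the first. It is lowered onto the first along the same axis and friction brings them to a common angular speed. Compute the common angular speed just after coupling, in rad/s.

No external torque acts about the common axis, so total angular momentum is conserved.
Moments of inertia: I_A = (16.2)(0.196)² = 0.6223 kg·m²; I_B = ½(259)(0.113)² = 1.654 kg·m².
Taking A's sense as positive: L = (0.6223)(47.3) + (1.654)(8.18) = 42.96 kg·m²·rad/s.
Combined I = 0.6223 + 1.654 = 2.276 kg·m².
ω_f = L / I = 42.96 / 2.276 = 18.88 rad/s.

|ω_f| ≈ 18.9 rad/s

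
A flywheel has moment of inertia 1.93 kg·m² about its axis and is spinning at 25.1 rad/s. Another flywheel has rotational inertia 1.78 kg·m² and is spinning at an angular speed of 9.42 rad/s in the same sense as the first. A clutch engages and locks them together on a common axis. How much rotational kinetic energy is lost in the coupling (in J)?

ΔKE lost ≈ 114 J

The coupling torques are internal; angular momentum about the shared axis is conserved.
Taking A's sense as positive: L = (1.930)(25.1) + (1.780)(9.42) = 65.21 kg·m²·rad/s.
Combined I = 1.930 + 1.780 = 3.710 kg·m².
ω_f = L / I = 65.21 / 3.710 = 17.58 rad/s.
KE_i = ½ΣIω² = 686.9 J; KE_f = ½(3.710)(17.58)² = 573.1 J.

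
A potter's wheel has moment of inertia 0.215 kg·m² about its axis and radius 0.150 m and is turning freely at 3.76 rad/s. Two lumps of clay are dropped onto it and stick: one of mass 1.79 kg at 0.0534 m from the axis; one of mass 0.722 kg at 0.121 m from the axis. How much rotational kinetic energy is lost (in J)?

No external torque acts about the axis; L_before = L_after.
Added inertia Σmr² = (1.79)(0.0534)² + (0.722)(0.121)² = 0.01568 kg·m²; I_f = 0.2150 + 0.01568 = 0.2307 kg·m².
ω_f = I_p ω_i / I_f = (0.2150)(3.76) / 0.2307 = 3.504 rad/s.
KE_i = ½(0.2150)(3.760 rad/s)² = 1.520 J; KE_f = ½(0.2307)(3.504)² = 1.417 J.

energy lost ≈ 0.103 J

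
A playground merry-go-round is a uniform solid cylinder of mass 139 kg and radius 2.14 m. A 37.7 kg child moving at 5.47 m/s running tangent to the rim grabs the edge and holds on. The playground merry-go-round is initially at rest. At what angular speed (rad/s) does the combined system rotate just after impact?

About the axle the impulsive forces during the collision are internal, so angular momentum about that axis is conserved.
I_p = ½(139)(2.14)² = 318.3 kg·m². Taking the sense of the child's angular momentum as positive, L_{child} = m v R = (37.7)(5.47)(2.14) = 441.3 kg·m²/s.
L_i = 0 + 441.3 = 441.3 kg·m²/s.
After sticking, I_f = I_p + m R² = 318.3 + (37.7)(2.14)² = 490.9 kg·m².
ω_f = L_i / I_f = 441.3 / 490.9 = 0.8989 rad/s.

|ω_f| ≈ 0.899 rad/s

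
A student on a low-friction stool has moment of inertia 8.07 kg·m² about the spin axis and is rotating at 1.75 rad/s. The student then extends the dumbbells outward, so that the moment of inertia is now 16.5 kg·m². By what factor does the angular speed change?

ω₂/ω₁ ≈ 0.489

Angular momentum about the spin axis is conserved since the torque about it is zero.
ω₂/ω₁ = I₁/I₂ = 8.070 / 16.50 = 0.4891.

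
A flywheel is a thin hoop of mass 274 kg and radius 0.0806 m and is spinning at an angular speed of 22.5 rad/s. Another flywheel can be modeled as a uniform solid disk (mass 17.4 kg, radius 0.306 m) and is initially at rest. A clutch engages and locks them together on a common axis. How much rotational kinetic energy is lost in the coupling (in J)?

The coupling torques are internal; angular momentum about the shared axis is conserved.
Moments of inertia: I_A = (274)(0.0806)² = 1.780 kg·m²; I_B = ½(17.4)(0.306)² = 0.8146 kg·m².
Taking A's sense as positive: L = (1.780)(22.5) = 40.05 kg·m²·rad/s.
Combined I = 1.780 + 0.8146 = 2.595 kg·m².
ω_f = L / I = 40.05 / 2.595 = 15.44 rad/s.
KE_i = ½ΣIω² = 450.6 J; KE_f = ½(2.595)(15.44)² = 309.1 J.

ΔKE lost ≈ 141 J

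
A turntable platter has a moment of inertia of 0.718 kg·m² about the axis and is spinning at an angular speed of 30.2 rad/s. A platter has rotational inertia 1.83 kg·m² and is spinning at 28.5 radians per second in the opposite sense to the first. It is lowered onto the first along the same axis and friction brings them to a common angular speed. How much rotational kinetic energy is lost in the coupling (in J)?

ΔKE lost ≈ 888 J

No external torque acts about the common axis, so total angular momentum is conserved.
Taking A's sense as positive: L = (0.7180)(30.2) − (1.830)(28.5) = -30.47 kg·m²·rad/s.
Combined I = 0.7180 + 1.830 = 2.548 kg·m².
ω_f = L / I = -30.47 / 2.548 = -11.96 rad/s.
KE_i = ½ΣIω² = 1071 J; KE_f = ½(2.548)(11.96)² = 182.2 J.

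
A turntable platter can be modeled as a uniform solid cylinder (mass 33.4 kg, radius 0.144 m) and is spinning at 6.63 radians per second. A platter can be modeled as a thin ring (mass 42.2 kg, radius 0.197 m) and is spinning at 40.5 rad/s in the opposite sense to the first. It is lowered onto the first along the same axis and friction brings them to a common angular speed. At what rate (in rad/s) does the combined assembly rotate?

|ω_f| ≈ 32.3 rad/s

The coupling torques are internal; angular momentum about the shared axis is conserved.
Moments of inertia: I_A = ½(33.4)(0.144)² = 0.3463 kg·m²; I_B = (42.2)(0.197)² = 1.638 kg·m².
Taking A's sense as positive: L = (0.3463)(6.63) − (1.638)(40.5) = -64.03 kg·m²·rad/s.
Combined I = 0.3463 + 1.638 = 1.984 kg·m².
ω_f = L / I = -64.03 / 1.984 = -32.27 rad/s.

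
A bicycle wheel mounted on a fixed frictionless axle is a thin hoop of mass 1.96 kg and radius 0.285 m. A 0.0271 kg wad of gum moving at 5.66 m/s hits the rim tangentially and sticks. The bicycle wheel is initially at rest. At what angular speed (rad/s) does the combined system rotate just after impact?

About the axle the impulsive forces during the collision are internal, so angular momentum about that axis is conserved.
I_p = (1.96)(0.285)² = 0.1592 kg·m². Taking the sense of the wad of gum's angular momentum as positive, L_{wad} = m v R = (0.0271)(5.66)(0.285) = 0.04372 kg·m²/s.
L_i = 0 + 0.04372 = 0.04372 kg·m²/s.
After sticking, I_f = I_p + m R² = 0.1592 + (0.0271)(0.285)² = 0.1614 kg·m².
ω_f = L_i / I_f = 0.04372 / 0.1614 = 0.2708 rad/s.

|ω_f| ≈ 0.271 rad/s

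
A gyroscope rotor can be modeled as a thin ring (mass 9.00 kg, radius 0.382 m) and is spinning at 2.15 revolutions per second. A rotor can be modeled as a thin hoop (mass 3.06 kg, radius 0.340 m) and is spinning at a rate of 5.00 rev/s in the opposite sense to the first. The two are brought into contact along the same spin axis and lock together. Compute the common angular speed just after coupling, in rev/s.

|ω_f| ≈ 0.633 rev/s

No external torque acts about the common axis, so total angular momentum is conserved.
Moments of inertia: I_A = (9.00)(0.382)² = 1.313 kg·m²; I_B = (3.06)(0.340)² = 0.3537 kg·m².
Taking A's sense as positive: L = (1.313)(2.15) − (0.3537)(5.00) = 1.055 kg·m²·rev/s.
Combined I = 1.313 + 0.3537 = 1.667 kg·m².
ω_f = L / I = 1.055 / 1.667 = 0.6328 rev/s.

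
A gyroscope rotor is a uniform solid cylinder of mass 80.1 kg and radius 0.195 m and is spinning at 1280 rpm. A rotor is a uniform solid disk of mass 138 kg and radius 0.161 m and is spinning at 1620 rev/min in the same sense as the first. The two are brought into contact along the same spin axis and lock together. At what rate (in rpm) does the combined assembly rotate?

|ω_f| ≈ 1460 rpm

No external torque acts about the common axis, so total angular momentum is conserved.
Moments of inertia: I_A = ½(80.1)(0.195)² = 1.523 kg·m²; I_B = ½(138)(0.161)² = 1.789 kg·m².
Taking A's sense as positive: L = (1.523)(1280) + (1.789)(1620) = 4847 kg·m²·rpm.
Combined I = 1.523 + 1.789 = 3.311 kg·m².
ω_f = L / I = 4847 / 3.311 = 1464 rpm.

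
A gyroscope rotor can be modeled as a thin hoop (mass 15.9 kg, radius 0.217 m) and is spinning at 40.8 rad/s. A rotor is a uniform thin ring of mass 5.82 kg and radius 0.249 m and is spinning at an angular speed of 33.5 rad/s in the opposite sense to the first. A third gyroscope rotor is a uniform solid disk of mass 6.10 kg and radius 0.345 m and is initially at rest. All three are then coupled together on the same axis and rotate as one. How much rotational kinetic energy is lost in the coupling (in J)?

No external torque acts about the common axis, so total angular momentum is conserved.
Moments of inertia: I_A = (15.9)(0.217)² = 0.7487 kg·m²; I_B = (5.82)(0.249)² = 0.3608 kg·m²; I_C = ½(6.10)(0.345)² = 0.3630 kg·m².
Taking A's sense as positive: L = (0.7487)(40.8) − (0.3608)(33.5) = 18.46 kg·m²·rad/s.
Combined I = 0.7487 + 0.3608 + 0.3630 = 1.473 kg·m².
ω_f = L / I = 18.46 / 1.473 = 12.54 rad/s.
KE_i = ½ΣIω² = 825.7 J; KE_f = ½(1.473)(12.54)² = 115.7 J.

ΔKE lost ≈ 710 J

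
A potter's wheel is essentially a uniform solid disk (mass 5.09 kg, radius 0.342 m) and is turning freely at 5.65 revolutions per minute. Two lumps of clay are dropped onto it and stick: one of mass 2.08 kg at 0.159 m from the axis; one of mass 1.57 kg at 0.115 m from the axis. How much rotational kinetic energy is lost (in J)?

No external torque acts about the axis; L_before = L_after.
I_p = ½(5.09)(0.342)² = 0.2977 kg·m².
Added inertia Σmr² = (2.08)(0.159)² + (1.57)(0.115)² = 0.07335 kg·m²; I_f = 0.2977 + 0.07335 = 0.3710 kg·m².
ω_f = I_p ω_i / I_f = (0.2977)(5.65) / 0.3710 = 4.533 rpm.
KE_i = ½(0.2977)(0.5917 rad/s)² = 0.05210 J; KE_f = ½(0.3710)(0.4747)² = 0.04180 J.

energy lost ≈ 0.0103 J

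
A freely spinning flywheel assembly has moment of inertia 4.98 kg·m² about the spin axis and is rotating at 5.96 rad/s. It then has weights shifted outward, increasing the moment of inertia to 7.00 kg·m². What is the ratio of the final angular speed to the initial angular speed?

ω₂/ω₁ ≈ 0.711

No external torque acts about the spin axis, so angular momentum is conserved.
ω₂/ω₁ = I₁/I₂ = 4.980 / 7.000 = 0.7114.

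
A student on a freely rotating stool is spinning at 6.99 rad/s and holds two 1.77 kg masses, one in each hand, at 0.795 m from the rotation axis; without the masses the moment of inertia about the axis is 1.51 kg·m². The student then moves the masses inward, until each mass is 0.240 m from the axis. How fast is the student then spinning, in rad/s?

ω₂ ≈ 15.3 rad/s

With no external torque about the axis, L is conserved: I₁ω₁ = I₂ω₂.
I₁ = 1.51 + 2(1.77)(0.795)² = 3.747 kg·m²; I₂ = 1.51 + 2(1.77)(0.240)² = 1.714 kg·m².
ω₂ = I₁ω₁ / I₂ = (3.747)(6.99 rad/s) / (1.714) = 15.28 rad/s.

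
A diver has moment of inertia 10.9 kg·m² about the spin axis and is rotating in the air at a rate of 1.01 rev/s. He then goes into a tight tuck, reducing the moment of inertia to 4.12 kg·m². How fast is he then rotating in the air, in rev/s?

ω₂ ≈ 2.67 rev/s

No external torque acts about the spin axis, so angular momentum is conserved.
ω₂ = I₁ω₁ / I₂ = (10.90)(1.01 rev/s) / (4.120) = 2.672 rev/s.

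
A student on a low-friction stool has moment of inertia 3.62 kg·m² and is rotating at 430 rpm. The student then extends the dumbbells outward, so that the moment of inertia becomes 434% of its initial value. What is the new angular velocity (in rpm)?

Angular momentum about the spin axis is conserved since the torque about it is zero.
I₂ = 4.34 × 3.62 = 15.71 kg·m².
ω₂ = I₁ω₁ / I₂ = (3.620)(430 rpm) / (15.71) = 99.08 rpm.

ω₂ ≈ 99.1 rpm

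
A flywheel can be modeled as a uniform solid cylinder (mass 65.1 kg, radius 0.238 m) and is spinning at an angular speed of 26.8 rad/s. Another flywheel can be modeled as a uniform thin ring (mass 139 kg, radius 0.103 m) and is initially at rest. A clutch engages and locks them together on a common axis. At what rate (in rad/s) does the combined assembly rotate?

The coupling torques are internal; angular momentum about the shared axis is conserved.
Moments of inertia: I_A = ½(65.1)(0.238)² = 1.844 kg·m²; I_B = (139)(0.103)² = 1.475 kg·m².
Taking A's sense as positive: L = (1.844)(26.8) = 49.41 kg·m²·rad/s.
Combined I = 1.844 + 1.475 = 3.318 kg·m².
ω_f = L / I = 49.41 / 3.318 = 14.89 rad/s.

|ω_f| ≈ 14.9 rad/s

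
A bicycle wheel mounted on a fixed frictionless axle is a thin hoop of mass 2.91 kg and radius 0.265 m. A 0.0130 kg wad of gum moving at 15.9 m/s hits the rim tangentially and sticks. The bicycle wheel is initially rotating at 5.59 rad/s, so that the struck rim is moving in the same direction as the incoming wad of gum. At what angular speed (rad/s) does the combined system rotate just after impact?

|ω_f| ≈ 5.83 rad/s

The axle reaction passes through the axle and exerts no torque about it; angular momentum about the axle is conserved through the impact.
I_p = (2.91)(0.265)² = 0.2044 kg·m². Taking the sense of the wad of gum's angular momentum as positive, L_{wad} = m v R = (0.0130)(15.9)(0.265) = 0.05478 kg·m²/s.
L_i = +I_p ω_p + m v R = +(0.2044)(5.59) + 0.05478 = 1.197 kg·m²/s.
After sticking, I_f = I_p + m R² = 0.2044 + (0.0130)(0.265)² = 0.2053 kg·m².
ω_f = L_i / I_f = 1.197 / 0.2053 = 5.832 rad/s.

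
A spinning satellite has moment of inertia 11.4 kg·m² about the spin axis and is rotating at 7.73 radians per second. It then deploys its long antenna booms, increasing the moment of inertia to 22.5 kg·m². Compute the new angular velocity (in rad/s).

Angular momentum about the spin axis is conserved since the torque about it is zero.
ω₂ = I₁ω₁ / I₂ = (11.40)(7.73 rad/s) / (22.50) = 3.917 rad/s.

ω₂ ≈ 3.92 rad/s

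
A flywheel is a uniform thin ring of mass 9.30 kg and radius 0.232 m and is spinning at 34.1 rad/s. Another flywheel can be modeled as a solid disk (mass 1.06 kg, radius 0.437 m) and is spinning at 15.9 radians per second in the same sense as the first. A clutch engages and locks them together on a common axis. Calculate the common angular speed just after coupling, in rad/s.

The coupling torques are internal; angular momentum about the shared axis is conserved.
Moments of inertia: I_A = (9.30)(0.232)² = 0.5006 kg·m²; I_B = ½(1.06)(0.437)² = 0.1012 kg·m².
Taking A's sense as positive: L = (0.5006)(34.1) + (0.1012)(15.9) = 18.68 kg·m²·rad/s.
Combined I = 0.5006 + 0.1012 = 0.6018 kg·m².
ω_f = L / I = 18.68 / 0.6018 = 31.04 rad/s.

|ω_f| ≈ 31.0 rad/s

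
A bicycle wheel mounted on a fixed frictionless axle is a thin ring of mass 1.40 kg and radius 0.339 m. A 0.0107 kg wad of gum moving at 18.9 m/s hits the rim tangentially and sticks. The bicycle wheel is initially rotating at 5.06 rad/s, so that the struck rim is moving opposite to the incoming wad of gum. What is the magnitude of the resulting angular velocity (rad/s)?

|ω_f| ≈ 4.60 rad/s

The axle reaction passes through the axle and exerts no torque about it; angular momentum about the axle is conserved through the impact.
I_p = (1.40)(0.339)² = 0.1609 kg·m². Taking the sense of the wad of gum's angular momentum as positive, L_{wad} = m v R = (0.0107)(18.9)(0.339) = 0.06856 kg·m²/s.
L_i = −I_p ω_p + m v R = −(0.1609)(5.06) + 0.06856 = -0.7455 kg·m²/s.
After sticking, I_f = I_p + m R² = 0.1609 + (0.0107)(0.339)² = 0.1621 kg·m².
ω_f = L_i / I_f = -0.7455 / 0.1621 = -4.599 rad/s.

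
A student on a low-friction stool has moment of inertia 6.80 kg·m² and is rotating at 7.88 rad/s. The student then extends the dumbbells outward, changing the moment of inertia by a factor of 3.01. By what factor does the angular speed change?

ω₂/ω₁ ≈ 0.332

Angular momentum about the spin axis is conserved since the torque about it is zero.
I₂ = 3.01 × 6.80 = 20.47 kg·m².
ω₂/ω₁ = I₁/I₂ = 6.800 / 20.47 = 0.3322.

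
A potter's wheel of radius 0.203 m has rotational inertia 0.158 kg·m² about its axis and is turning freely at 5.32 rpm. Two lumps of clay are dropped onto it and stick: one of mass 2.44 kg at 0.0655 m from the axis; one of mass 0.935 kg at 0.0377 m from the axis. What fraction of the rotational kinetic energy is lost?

fraction ≈ 0.0695

No external torque acts about the axis; L_before = L_after.
Added inertia Σmr² = (2.44)(0.0655)² + (0.935)(0.0377)² = 0.01180 kg·m²; I_f = 0.1580 + 0.01180 = 0.1698 kg·m².
ω_f = I_p ω_i / I_f = (0.1580)(5.32) / 0.1698 = 4.950 rpm.
KE_i = ½(0.1580)(0.5571 rad/s)² = 0.02452 J; KE_f = ½(0.1698)(0.5184)² = 0.02282 J.
Fraction lost = 0.06948.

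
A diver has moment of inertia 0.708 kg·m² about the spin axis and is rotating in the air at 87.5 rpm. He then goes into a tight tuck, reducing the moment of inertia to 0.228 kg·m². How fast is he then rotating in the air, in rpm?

ω₂ ≈ 272 rpm

No external torque acts about the spin axis, so angular momentum is conserved.
ω₂ = I₁ω₁ / I₂ = (0.7080)(87.5 rpm) / (0.2280) = 271.7 rpm.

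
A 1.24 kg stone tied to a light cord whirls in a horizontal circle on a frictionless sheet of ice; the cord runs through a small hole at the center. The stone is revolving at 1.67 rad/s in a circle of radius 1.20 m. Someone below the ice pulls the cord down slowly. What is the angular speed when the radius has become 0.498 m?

No torque about the axis ⇒ m r₁² ω₁ = m r₂² ω₂.
ω₂ = ω₁ (r₁/r₂)² = (1.67)(1.20/0.498)² = 9.697 rad/s.

ω₂ ≈ 9.70 rad/s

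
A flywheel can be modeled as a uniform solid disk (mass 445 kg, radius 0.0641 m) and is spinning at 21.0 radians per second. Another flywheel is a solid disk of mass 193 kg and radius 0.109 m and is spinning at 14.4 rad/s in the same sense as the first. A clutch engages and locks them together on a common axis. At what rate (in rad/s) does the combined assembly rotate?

The coupling torques are internal; angular momentum about the shared axis is conserved.
Moments of inertia: I_A = ½(445)(0.0641)² = 0.9142 kg·m²; I_B = ½(193)(0.109)² = 1.147 kg·m².
Taking A's sense as positive: L = (0.9142)(21.0) + (1.147)(14.4) = 35.71 kg·m²·rad/s.
Combined I = 0.9142 + 1.147 = 2.061 kg·m².
ω_f = L / I = 35.71 / 2.061 = 17.33 rad/s.

|ω_f| ≈ 17.3 rad/s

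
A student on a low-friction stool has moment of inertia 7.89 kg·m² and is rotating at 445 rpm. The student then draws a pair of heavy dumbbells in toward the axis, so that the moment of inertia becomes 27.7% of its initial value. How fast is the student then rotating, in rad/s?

ω₂ ≈ 168 rad/s

No external torque acts about the spin axis, so angular momentum is conserved.
I₂ = 0.277 × 7.89 = 2.186 kg·m².
ω₂ = I₁ω₁ / I₂ = (7.890)(445 rpm) / (2.186) = 1606 rpm = 168.2 rad/s.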